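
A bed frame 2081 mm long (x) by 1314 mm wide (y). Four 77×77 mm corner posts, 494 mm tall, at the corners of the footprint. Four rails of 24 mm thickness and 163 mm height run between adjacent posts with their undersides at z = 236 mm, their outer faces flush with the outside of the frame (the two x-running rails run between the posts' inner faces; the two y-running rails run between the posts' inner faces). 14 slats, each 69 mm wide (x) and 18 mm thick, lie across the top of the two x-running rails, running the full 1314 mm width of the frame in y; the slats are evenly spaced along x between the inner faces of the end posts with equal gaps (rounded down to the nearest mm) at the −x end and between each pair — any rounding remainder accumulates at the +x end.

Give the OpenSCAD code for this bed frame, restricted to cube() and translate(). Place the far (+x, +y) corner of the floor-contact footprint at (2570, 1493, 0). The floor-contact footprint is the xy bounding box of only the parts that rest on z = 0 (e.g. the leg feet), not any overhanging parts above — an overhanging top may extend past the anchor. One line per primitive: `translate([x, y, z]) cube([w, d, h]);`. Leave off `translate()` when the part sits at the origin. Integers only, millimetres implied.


// slat z = rail_z + rail_h = 236 + 163 = 399
// slat gap = ⌊(1927 − 14·69) / 15⌋ = 64
translate([489, 179, 0]) cube([77, 77, 494]);
translate([489, 1416, 0]) cube([77, 77, 494]);
translate([2493, 179, 0]) cube([77, 77, 494]);
translate([2493, 1416, 0]) cube([77, 77, 494]);
translate([566, 179, 236]) cube([1927, 24, 163]);
translate([566, 1469, 236]) cube([1927, 24, 163]);
translate([489, 256, 236]) cube([24, 1160, 163]);
translate([2546, 256, 236]) cube([24, 1160, 163]);
translate([630, 179, 399]) cube([69, 1314, 18]);
translate([763, 179, 399]) cube([69, 1314, 18]);
translate([896, 179, 399]) cube([69, 1314, 18]);
translate([1029, 179, 399]) cube([69, 1314, 18]);
translate([1162, 179, 399]) cube([69, 1314, 18]);
translate([1295, 179, 399]) cube([69, 1314, 18]);
translate([1428, 179, 399]) cube([69, 1314, 18]);
translate([1561, 179, 399]) cube([69, 1314, 18]);
translate([1694, 179, 399]) cube([69, 1314, 18]);
translate([1827, 179, 399]) cube([69, 1314, 18]);
translate([1960, 179, 399]) cube([69, 1314, 18]);
translate([2093, 179, 399]) cube([69, 1314, 18]);
translate([2226, 179, 399]) cube([69, 1314, 18]);
translate([2359, 179, 399]) cube([69, 1314, 18]);


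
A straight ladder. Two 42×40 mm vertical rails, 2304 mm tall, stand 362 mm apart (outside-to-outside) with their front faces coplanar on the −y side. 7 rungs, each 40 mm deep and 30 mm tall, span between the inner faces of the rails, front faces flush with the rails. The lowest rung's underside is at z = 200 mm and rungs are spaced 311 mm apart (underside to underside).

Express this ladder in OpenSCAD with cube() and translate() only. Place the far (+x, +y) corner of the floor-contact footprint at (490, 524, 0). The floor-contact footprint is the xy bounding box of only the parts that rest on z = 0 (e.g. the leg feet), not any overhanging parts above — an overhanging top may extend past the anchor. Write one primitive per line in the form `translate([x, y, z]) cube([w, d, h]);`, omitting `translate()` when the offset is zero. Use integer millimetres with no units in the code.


translate([128, 484, 0]) cube([42, 40, 2304]);
translate([448, 484, 0]) cube([42, 40, 2304]);
translate([170, 484, 200]) cube([278, 40, 30]);
translate([170, 484, 511]) cube([278, 40, 30]);
translate([170, 484, 822]) cube([278, 40, 30]);
translate([170, 484, 1133]) cube([278, 40, 30]);
translate([170, 484, 1444]) cube([278, 40, 30]);
translate([170, 484, 1755]) cube([278, 40, 30]);
translate([170, 484, 2066]) cube([278, 40, 30]);


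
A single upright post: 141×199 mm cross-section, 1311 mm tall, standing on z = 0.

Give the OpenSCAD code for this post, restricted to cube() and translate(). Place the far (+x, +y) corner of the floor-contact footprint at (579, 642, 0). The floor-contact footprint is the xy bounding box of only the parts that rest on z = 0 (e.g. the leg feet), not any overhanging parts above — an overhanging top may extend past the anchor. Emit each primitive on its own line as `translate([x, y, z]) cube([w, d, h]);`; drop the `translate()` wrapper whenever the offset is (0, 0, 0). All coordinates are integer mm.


translate([438, 443, 0]) cube([141, 199, 1311]);


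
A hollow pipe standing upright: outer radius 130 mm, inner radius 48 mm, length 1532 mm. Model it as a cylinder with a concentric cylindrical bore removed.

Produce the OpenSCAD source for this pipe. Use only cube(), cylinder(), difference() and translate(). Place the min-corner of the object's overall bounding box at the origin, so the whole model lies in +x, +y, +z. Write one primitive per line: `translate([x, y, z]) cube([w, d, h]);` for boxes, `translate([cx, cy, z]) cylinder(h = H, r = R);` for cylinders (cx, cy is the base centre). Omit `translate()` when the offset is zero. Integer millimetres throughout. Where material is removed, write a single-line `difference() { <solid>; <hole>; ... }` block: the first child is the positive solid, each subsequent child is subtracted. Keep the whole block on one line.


difference() { translate([130, 130, 0]) cylinder(h = 1532, r = 130); translate([130, 130, 0]) cylinder(h = 1532, r = 48); }


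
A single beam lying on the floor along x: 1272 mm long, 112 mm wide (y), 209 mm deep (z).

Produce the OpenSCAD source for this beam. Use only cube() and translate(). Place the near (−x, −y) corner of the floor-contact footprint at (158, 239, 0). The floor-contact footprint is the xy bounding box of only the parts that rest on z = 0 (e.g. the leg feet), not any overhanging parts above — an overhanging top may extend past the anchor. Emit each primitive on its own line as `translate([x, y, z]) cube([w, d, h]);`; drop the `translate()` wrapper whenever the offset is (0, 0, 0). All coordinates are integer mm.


translate([158, 239, 0]) cube([1272, 112, 209]);


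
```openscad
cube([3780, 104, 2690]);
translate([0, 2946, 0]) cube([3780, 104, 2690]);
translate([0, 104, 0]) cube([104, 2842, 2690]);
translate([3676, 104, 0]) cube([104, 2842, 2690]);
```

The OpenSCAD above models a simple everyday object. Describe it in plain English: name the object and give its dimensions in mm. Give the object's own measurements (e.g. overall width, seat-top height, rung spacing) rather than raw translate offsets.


The wall frame of a small rectangular building: four walls, each 2690 mm tall and 104 mm thick, enclosing a footprint 3780 mm (x) by 3050 mm (y) outside-to-outside, with no floor or roof. The front and back walls (the −y and +y sides) span the full width; the two side walls fit between them.


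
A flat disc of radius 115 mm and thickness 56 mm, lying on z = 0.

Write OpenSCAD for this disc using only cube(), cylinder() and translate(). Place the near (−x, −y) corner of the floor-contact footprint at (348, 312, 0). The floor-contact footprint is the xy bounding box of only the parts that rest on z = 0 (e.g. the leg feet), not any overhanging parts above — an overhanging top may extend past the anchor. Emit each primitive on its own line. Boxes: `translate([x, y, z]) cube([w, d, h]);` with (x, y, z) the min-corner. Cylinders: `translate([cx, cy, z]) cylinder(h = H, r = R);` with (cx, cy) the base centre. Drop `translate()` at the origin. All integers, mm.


translate([463, 427, 0]) cylinder(h = 56, r = 115);


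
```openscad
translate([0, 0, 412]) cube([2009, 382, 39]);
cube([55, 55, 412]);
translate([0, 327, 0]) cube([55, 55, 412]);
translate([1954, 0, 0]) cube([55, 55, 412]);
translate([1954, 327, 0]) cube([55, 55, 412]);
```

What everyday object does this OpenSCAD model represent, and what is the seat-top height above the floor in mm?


A bench. The seat-top height is 451 mm.

A long slab on four corner posts — a bench. The slab sits at z = 412 with thickness 39, so the top is 412 + 39 = 451 mm.


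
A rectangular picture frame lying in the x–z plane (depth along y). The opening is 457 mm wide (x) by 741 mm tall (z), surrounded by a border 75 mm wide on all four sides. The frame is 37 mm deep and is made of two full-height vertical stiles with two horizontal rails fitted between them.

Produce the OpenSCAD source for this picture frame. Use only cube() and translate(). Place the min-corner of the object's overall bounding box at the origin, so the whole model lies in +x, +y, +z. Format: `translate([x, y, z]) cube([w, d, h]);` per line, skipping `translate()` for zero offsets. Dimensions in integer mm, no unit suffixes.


cube([75, 37, 891]);
translate([532, 0, 0]) cube([75, 37, 891]);
translate([75, 0, 0]) cube([457, 37, 75]);
translate([75, 0, 816]) cube([457, 37, 75]);


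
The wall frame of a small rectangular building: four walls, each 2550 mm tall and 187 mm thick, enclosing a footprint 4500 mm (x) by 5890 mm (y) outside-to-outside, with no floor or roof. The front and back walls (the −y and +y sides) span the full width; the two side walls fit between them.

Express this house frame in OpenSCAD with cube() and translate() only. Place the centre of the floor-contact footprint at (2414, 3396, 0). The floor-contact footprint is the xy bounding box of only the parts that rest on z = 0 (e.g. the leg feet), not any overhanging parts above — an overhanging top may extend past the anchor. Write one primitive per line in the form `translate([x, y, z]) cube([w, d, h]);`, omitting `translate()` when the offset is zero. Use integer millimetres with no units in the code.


translate([164, 451, 0]) cube([4500, 187, 2550]);
translate([164, 6154, 0]) cube([4500, 187, 2550]);
translate([164, 638, 0]) cube([187, 5516, 2550]);
translate([4477, 638, 0]) cube([187, 5516, 2550]);


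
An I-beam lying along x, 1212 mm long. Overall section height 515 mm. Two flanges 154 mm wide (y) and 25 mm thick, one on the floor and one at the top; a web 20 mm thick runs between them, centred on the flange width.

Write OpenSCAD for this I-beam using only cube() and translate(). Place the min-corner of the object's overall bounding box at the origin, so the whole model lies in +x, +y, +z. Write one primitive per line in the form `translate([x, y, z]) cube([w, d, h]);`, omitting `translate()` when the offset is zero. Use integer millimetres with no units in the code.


cube([1212, 154, 25]);
translate([0, 67, 25]) cube([1212, 20, 465]);
translate([0, 0, 490]) cube([1212, 154, 25]);


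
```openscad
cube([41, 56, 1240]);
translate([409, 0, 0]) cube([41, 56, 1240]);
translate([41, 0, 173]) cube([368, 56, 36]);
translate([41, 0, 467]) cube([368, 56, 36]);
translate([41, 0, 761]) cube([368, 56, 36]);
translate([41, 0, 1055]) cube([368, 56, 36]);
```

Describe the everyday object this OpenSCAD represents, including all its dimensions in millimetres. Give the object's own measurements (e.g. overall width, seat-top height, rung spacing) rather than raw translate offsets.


A straight ladder. Two 41×56 mm vertical rails, 1240 mm tall, stand 450 mm apart (outside-to-outside) with their front faces coplanar on the −y side. 4 rungs, each 56 mm deep and 36 mm tall, span between the inner faces of the rails, front faces flush with the rails. The lowest rung's underside is at z = 173 mm and rungs are spaced 294 mm apart (underside to underside).


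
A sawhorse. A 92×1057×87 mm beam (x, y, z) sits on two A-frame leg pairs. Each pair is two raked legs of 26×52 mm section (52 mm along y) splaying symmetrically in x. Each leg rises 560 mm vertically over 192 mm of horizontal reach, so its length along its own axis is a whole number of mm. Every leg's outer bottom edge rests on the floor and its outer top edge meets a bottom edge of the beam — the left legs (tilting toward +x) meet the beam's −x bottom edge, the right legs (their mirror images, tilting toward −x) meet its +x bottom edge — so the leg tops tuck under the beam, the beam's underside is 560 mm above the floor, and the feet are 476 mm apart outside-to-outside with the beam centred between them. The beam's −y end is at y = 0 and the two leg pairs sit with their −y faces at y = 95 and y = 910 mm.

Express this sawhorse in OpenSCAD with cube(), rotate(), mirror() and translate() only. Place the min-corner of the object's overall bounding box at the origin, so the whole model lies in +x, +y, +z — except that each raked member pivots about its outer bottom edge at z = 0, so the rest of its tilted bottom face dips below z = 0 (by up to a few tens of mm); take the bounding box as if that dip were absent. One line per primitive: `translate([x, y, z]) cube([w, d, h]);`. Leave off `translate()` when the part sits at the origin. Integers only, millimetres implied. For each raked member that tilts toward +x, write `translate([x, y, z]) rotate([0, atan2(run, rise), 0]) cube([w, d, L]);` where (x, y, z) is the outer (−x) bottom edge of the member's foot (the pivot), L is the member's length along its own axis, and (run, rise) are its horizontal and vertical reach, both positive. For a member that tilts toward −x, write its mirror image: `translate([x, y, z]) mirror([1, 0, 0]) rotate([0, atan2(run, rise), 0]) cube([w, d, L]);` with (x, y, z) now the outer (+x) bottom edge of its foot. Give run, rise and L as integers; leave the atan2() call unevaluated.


translate([192, 0, 560]) cube([92, 1057, 87]);
translate([0, 95, 0]) rotate([0, atan2(192, 560), 0]) cube([26, 52, 592]);
translate([476, 95, 0]) mirror([1, 0, 0]) rotate([0, atan2(192, 560), 0]) cube([26, 52, 592]);
translate([0, 910, 0]) rotate([0, atan2(192, 560), 0]) cube([26, 52, 592]);
translate([476, 910, 0]) mirror([1, 0, 0]) rotate([0, atan2(192, 560), 0]) cube([26, 52, 592]);


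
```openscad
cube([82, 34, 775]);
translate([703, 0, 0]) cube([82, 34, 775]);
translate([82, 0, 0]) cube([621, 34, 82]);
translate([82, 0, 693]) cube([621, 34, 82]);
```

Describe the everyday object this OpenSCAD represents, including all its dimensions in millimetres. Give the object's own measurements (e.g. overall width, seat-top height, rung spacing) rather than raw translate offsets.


A rectangular picture frame lying in the x–z plane (depth along y). The opening is 621 mm wide (x) by 611 mm tall (z), surrounded by a border 82 mm wide on all four sides. The frame is 34 mm deep and is made of two full-height vertical stiles with two horizontal rails fitted between them.


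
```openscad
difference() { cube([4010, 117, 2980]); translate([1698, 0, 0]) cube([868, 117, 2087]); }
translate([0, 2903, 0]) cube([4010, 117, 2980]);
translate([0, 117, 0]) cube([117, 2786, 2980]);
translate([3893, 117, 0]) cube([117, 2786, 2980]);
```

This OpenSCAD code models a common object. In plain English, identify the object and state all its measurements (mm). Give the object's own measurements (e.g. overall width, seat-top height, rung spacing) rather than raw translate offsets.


A single room: four walls, each 2980 mm tall and 117 mm thick, enclosing an outside footprint 4010×3020 mm (x × y), no floor or roof. The front and back walls (−y and +y sides) run the full x-width; the side walls fit between their inner faces. A door opening 868 mm wide and 2087 mm tall is cut through the front wall from the floor up, its −x edge 1698 mm from the wall's −x end.


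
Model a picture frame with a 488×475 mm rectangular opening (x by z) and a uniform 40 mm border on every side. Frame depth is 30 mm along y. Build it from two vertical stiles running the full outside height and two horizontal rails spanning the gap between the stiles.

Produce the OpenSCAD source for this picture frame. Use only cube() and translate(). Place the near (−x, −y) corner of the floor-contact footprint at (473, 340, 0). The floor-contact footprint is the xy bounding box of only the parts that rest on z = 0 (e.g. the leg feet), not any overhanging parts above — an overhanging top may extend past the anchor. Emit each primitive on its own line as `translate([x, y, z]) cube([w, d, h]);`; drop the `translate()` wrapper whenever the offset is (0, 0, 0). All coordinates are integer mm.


translate([473, 340, 0]) cube([40, 30, 555]);
translate([1001, 340, 0]) cube([40, 30, 555]);
translate([513, 340, 0]) cube([488, 30, 40]);
translate([513, 340, 515]) cube([488, 30, 40]);


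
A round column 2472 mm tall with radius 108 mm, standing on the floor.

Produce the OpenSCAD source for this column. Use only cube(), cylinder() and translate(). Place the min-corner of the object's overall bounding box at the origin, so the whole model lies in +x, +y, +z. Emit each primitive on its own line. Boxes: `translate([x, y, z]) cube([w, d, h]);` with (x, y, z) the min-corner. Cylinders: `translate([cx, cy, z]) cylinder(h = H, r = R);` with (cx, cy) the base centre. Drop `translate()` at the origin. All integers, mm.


translate([108, 108, 0]) cylinder(h = 2472, r = 108);


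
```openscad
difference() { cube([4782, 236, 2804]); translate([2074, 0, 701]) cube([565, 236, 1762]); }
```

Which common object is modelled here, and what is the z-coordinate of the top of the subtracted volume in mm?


A wall with a window opening. The window head height is 2463 mm.

A wall with a rectangular opening subtracted — a window. Sill at z = 701, opening 1762 mm tall, so the head is at 701 + 1762 = 2463 mm.


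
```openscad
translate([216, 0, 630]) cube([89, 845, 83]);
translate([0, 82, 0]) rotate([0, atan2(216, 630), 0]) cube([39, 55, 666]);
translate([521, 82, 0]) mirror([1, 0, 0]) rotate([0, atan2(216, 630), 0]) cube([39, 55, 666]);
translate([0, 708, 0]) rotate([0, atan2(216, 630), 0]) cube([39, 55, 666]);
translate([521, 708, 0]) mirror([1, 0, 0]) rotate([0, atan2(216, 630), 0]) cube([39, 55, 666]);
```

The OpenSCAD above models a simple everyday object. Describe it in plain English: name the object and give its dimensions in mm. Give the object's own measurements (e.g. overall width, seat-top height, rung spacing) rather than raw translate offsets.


A sawhorse. A 89×845×83 mm beam (x, y, z) sits on two A-frame leg pairs. Each pair is two raked legs of 39×55 mm section (55 mm along y) splaying symmetrically in x. Each leg rises 630 mm vertically over 216 mm of horizontal reach and is 666 mm long along its own axis. Every leg's outer bottom edge rests on the floor and its outer top edge meets a bottom edge of the beam — the left legs (tilting toward +x) meet the beam's −x bottom edge, the right legs (their mirror images, tilting toward −x) meet its +x bottom edge — so the leg tops tuck under the beam, the beam's underside is 630 mm above the floor, and the feet are 521 mm apart outside-to-outside with the beam centred between them. The two leg pairs are set in 82 mm from either end of the beam.


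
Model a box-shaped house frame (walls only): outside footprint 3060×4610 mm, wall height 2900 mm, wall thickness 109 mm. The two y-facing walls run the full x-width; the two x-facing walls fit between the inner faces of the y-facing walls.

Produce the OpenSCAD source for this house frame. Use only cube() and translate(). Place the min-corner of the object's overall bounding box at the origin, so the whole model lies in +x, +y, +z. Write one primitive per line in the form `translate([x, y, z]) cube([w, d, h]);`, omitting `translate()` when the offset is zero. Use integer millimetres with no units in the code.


cube([3060, 109, 2900]);
translate([0, 4501, 0]) cube([3060, 109, 2900]);
translate([0, 109, 0]) cube([109, 4392, 2900]);
translate([2951, 109, 0]) cube([109, 4392, 2900]);


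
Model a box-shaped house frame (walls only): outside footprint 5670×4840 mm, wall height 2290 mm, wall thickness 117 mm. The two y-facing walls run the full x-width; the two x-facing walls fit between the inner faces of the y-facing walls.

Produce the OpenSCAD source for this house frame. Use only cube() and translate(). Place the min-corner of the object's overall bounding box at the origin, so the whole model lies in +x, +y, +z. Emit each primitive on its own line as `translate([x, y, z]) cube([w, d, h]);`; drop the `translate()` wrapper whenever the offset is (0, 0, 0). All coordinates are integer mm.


cube([5670, 117, 2290]);
translate([0, 4723, 0]) cube([5670, 117, 2290]);
translate([0, 117, 0]) cube([117, 4606, 2290]);
translate([5553, 117, 0]) cube([117, 4606, 2290]);


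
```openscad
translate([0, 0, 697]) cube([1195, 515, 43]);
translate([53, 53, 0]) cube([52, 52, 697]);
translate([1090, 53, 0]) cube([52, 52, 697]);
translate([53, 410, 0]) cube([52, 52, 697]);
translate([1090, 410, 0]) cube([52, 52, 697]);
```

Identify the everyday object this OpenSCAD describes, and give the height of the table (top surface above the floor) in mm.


A table. The table height is 740 mm.

A 1195×515×43 slab sits at z = 697 on four 52 mm square posts — a table. The top surface is at 697 + 43 = 740 mm.


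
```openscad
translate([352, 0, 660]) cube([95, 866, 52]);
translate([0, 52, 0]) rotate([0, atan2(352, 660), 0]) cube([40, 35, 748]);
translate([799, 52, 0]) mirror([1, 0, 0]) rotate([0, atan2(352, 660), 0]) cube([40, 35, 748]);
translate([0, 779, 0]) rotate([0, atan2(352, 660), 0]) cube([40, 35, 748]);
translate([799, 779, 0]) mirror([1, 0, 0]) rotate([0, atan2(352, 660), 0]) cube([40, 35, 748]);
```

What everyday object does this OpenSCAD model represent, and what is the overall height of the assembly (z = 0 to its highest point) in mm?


A sawhorse. The overall height is 712 mm.

A beam across two mirrored pairs of raked legs — a sawhorse. The beam's underside is at z = 660 (matching the legs' vertical rise in atan2(352, 660)) and the beam is 52 mm tall, so its top is at 660 + 52 = 712 mm. The raked legs top out at the beam's underside, so that is the highest point.


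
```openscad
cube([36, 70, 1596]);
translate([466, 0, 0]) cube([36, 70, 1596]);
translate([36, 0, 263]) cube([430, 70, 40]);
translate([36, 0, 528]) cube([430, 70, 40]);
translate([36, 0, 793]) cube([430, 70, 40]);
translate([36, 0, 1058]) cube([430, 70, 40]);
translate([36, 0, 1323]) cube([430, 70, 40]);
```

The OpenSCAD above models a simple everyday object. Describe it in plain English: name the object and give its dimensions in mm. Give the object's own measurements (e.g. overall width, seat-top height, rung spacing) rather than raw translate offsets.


A straight ladder. Two 36×70 mm vertical rails, 1596 mm tall, stand 502 mm apart (outside-to-outside) with their front faces coplanar on the −y side. 5 rungs, each 70 mm deep and 40 mm tall, span between the inner faces of the rails, front faces flush with the rails. The lowest rung's underside is at z = 263 mm and rungs are spaced 265 mm apart (underside to underside).


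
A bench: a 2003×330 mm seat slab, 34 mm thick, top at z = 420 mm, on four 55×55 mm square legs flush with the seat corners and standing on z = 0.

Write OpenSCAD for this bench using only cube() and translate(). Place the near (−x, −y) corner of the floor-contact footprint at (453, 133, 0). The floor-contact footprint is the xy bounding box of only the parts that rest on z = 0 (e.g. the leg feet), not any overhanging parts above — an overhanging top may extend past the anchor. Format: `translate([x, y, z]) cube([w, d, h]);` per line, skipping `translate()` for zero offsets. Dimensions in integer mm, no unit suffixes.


translate([453, 133, 386]) cube([2003, 330, 34]);
translate([453, 133, 0]) cube([55, 55, 386]);
translate([453, 408, 0]) cube([55, 55, 386]);
translate([2401, 133, 0]) cube([55, 55, 386]);
translate([2401, 408, 0]) cube([55, 55, 386]);


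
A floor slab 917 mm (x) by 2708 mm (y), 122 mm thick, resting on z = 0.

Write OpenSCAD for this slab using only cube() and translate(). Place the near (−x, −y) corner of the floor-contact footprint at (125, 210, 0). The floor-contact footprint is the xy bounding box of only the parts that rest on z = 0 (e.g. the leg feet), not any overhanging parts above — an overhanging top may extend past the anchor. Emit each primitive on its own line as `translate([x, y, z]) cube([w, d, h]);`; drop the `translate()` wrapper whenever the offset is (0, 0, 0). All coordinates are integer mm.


translate([125, 210, 0]) cube([917, 2708, 122]);


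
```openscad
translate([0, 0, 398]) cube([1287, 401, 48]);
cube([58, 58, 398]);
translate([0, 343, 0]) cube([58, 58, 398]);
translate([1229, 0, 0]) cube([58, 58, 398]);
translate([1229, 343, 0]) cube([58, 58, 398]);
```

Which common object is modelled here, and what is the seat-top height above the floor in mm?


A bench. The seat-top height is 446 mm.

A long slab on four corner posts — a bench. The slab sits at z = 398 with thickness 48, so the top is 398 + 48 = 446 mm.


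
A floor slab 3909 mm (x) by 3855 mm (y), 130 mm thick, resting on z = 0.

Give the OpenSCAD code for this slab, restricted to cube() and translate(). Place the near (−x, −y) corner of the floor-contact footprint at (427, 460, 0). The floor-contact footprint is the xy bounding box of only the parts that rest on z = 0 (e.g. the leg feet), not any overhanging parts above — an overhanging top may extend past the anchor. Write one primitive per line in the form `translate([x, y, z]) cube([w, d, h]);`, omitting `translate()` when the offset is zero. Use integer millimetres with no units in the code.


translate([427, 460, 0]) cube([3909, 3855, 130]);


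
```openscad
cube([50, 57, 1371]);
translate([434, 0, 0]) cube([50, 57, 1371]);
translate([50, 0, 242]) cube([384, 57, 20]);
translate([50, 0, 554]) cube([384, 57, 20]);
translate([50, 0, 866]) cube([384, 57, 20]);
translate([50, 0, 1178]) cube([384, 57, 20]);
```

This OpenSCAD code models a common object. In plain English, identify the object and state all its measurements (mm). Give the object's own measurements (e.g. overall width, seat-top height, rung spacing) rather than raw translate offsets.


A straight ladder. Two 50×57 mm vertical rails, 1371 mm tall, stand 484 mm apart (outside-to-outside) with their front faces coplanar on the −y side. 4 rungs, each 57 mm deep and 20 mm tall, span between the inner faces of the rails, front faces flush with the rails. The lowest rung's underside is at z = 242 mm and rungs are spaced 312 mm apart (underside to underside).


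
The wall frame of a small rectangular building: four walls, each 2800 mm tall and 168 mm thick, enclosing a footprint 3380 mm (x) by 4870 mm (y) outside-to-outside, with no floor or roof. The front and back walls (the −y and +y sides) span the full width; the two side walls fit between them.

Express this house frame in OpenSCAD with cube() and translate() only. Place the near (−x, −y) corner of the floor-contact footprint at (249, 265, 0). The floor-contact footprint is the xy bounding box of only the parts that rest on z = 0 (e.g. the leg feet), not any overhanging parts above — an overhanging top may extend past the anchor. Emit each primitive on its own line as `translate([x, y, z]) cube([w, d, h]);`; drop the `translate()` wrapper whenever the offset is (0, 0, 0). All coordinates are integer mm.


translate([249, 265, 0]) cube([3380, 168, 2800]);
translate([249, 4967, 0]) cube([3380, 168, 2800]);
translate([249, 433, 0]) cube([168, 4534, 2800]);
translate([3461, 433, 0]) cube([168, 4534, 2800]);


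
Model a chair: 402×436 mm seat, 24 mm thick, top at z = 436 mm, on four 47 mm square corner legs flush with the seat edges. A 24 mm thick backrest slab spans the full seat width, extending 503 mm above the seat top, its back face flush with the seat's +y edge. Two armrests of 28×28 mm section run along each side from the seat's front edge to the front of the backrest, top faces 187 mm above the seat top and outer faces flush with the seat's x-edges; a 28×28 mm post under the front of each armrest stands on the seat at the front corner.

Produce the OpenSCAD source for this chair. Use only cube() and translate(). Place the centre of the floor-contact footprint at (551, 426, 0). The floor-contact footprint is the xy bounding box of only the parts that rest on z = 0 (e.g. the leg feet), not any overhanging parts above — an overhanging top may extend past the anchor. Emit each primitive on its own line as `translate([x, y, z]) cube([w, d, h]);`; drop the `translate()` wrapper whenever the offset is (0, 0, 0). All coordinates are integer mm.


translate([350, 208, 412]) cube([402, 436, 24]);
translate([350, 208, 0]) cube([47, 47, 412]);
translate([705, 208, 0]) cube([47, 47, 412]);
translate([350, 597, 0]) cube([47, 47, 412]);
translate([705, 597, 0]) cube([47, 47, 412]);
translate([350, 620, 436]) cube([402, 24, 503]);
translate([350, 208, 595]) cube([28, 412, 28]);
translate([724, 208, 595]) cube([28, 412, 28]);
translate([350, 208, 436]) cube([28, 28, 159]);
translate([724, 208, 436]) cube([28, 28, 159]);


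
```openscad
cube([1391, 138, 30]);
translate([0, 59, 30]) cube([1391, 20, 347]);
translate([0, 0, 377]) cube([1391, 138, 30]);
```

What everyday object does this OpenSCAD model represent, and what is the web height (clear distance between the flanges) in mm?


An I-beam. The web height is 347 mm.

Two wide flanges with a thin centred web — an I-beam. Overall 407 mm minus two 30 mm flanges gives a web of 407 − 2·30 = 347 mm.


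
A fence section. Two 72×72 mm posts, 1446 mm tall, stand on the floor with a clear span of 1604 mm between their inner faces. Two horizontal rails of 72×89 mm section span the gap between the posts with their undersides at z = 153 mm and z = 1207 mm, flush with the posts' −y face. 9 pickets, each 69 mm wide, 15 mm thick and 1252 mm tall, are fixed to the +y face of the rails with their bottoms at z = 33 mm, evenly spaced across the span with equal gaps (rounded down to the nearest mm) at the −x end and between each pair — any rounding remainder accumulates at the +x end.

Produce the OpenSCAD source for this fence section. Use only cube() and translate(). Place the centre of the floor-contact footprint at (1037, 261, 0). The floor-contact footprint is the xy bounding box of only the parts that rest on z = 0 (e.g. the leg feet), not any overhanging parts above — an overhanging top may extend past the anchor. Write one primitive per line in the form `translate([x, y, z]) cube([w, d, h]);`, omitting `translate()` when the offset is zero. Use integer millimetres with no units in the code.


translate([163, 225, 0]) cube([72, 72, 1446]);
translate([1839, 225, 0]) cube([72, 72, 1446]);
translate([235, 225, 153]) cube([1604, 72, 89]);
translate([235, 225, 1207]) cube([1604, 72, 89]);
translate([333, 297, 33]) cube([69, 15, 1252]);
translate([500, 297, 33]) cube([69, 15, 1252]);
translate([667, 297, 33]) cube([69, 15, 1252]);
translate([834, 297, 33]) cube([69, 15, 1252]);
translate([1001, 297, 33]) cube([69, 15, 1252]);
translate([1168, 297, 33]) cube([69, 15, 1252]);
translate([1335, 297, 33]) cube([69, 15, 1252]);
translate([1502, 297, 33]) cube([69, 15, 1252]);
translate([1669, 297, 33]) cube([69, 15, 1252]);


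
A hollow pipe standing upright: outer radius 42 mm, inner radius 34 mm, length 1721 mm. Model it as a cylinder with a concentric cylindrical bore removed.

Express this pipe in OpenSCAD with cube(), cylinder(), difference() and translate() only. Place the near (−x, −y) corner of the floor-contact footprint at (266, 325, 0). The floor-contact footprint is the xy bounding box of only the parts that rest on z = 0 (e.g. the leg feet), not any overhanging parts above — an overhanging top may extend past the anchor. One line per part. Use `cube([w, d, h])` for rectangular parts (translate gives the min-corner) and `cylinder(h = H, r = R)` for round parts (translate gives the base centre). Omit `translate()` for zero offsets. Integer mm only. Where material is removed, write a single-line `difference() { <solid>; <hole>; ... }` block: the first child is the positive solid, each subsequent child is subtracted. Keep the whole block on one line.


difference() { translate([308, 367, 0]) cylinder(h = 1721, r = 42); translate([308, 367, 0]) cylinder(h = 1721, r = 34); }


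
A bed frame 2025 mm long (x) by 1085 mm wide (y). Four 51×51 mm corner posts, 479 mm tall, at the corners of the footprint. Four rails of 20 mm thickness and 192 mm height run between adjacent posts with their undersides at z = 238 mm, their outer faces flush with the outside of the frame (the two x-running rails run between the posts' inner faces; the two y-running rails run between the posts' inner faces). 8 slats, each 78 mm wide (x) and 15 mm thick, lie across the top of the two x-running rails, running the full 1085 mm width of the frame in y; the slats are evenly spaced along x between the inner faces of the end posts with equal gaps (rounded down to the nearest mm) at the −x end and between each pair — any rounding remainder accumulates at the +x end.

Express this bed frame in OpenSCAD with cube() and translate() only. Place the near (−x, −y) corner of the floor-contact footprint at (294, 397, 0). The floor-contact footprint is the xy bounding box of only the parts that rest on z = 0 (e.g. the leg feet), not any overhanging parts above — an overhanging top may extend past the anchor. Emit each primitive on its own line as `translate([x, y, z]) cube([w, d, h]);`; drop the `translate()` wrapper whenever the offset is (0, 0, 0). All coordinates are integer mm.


translate([294, 397, 0]) cube([51, 51, 479]);
translate([294, 1431, 0]) cube([51, 51, 479]);
translate([2268, 397, 0]) cube([51, 51, 479]);
translate([2268, 1431, 0]) cube([51, 51, 479]);
translate([345, 397, 238]) cube([1923, 20, 192]);
translate([345, 1462, 238]) cube([1923, 20, 192]);
translate([294, 448, 238]) cube([20, 983, 192]);
translate([2299, 448, 238]) cube([20, 983, 192]);
translate([489, 397, 430]) cube([78, 1085, 15]);
translate([711, 397, 430]) cube([78, 1085, 15]);
translate([933, 397, 430]) cube([78, 1085, 15]);
translate([1155, 397, 430]) cube([78, 1085, 15]);
translate([1377, 397, 430]) cube([78, 1085, 15]);
translate([1599, 397, 430]) cube([78, 1085, 15]);
translate([1821, 397, 430]) cube([78, 1085, 15]);
translate([2043, 397, 430]) cube([78, 1085, 15]);


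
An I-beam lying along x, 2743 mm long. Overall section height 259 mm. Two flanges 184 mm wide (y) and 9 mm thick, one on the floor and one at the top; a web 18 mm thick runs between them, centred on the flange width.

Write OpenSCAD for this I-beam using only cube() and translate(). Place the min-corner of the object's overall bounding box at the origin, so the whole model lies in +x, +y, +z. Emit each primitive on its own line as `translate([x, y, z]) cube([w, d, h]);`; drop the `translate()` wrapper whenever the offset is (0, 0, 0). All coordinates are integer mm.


cube([2743, 184, 9]);
translate([0, 83, 9]) cube([2743, 18, 241]);
translate([0, 0, 250]) cube([2743, 184, 9]);


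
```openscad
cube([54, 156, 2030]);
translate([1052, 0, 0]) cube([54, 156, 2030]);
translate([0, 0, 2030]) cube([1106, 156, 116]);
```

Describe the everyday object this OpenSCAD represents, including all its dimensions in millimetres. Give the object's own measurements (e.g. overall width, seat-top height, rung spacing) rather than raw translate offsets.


A door frame. The clear opening is 998 mm wide and 2030 mm high. Two 54 mm wide jambs, 156 mm deep, stand either side of the opening from the floor to the top of the opening. A 116 mm thick head sits across the top of both jambs, spanning the full outside width of the frame.


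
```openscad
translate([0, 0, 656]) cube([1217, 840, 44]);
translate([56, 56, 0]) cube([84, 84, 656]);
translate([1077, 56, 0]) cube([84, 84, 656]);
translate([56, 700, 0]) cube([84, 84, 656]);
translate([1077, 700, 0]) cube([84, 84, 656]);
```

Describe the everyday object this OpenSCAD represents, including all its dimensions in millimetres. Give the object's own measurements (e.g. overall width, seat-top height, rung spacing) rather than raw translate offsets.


A table: top 1217 mm (x) × 840 mm (y), 44 mm thick, upper face at z = 700 mm, on four 84×84 mm square legs, each inset 56 mm from the nearest pair of top edges from z = 0 to the bottom of the top.


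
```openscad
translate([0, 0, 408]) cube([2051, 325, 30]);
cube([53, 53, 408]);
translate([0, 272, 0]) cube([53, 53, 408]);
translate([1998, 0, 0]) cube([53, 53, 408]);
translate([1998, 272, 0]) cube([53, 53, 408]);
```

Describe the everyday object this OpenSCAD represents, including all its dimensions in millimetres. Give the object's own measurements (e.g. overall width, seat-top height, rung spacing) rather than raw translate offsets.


A long wooden bench with a 2051 mm (x) × 325 mm (y) seat, 30 mm thick, its top surface 438 mm above the floor. Four 53 mm square legs at the seat corners, flush with the edges, run from z = 0 to the seat underside.


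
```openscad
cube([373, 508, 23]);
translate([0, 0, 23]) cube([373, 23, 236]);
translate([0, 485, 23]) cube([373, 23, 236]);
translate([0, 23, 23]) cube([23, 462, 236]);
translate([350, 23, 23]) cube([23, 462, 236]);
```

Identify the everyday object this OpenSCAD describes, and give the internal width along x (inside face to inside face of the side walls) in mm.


An open box. The internal width is 327 mm.

A 373×508 base slab with four walls standing on it — an open box. The base is 373 mm wide and the walls are 23 mm thick, so the internal width is 373 − 2 × 23 = 327 mm.


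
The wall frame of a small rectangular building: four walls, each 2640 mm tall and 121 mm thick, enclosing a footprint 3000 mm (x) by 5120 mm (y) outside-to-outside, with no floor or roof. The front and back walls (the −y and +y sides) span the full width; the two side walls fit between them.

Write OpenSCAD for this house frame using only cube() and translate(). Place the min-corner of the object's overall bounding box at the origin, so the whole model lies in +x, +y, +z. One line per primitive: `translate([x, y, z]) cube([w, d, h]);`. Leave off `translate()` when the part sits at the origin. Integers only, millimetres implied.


cube([3000, 121, 2640]);
translate([0, 4999, 0]) cube([3000, 121, 2640]);
translate([0, 121, 0]) cube([121, 4878, 2640]);
translate([2879, 121, 0]) cube([121, 4878, 2640]);


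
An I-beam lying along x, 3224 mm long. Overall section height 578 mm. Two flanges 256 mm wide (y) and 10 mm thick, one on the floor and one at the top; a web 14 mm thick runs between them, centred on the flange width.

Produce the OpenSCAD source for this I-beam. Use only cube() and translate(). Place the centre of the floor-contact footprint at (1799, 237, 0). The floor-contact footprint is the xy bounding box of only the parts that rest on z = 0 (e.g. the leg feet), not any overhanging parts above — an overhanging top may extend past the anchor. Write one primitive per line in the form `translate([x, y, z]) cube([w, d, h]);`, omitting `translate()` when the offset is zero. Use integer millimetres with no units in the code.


translate([187, 109, 0]) cube([3224, 256, 10]);
translate([187, 230, 10]) cube([3224, 14, 558]);
translate([187, 109, 568]) cube([3224, 256, 10]);


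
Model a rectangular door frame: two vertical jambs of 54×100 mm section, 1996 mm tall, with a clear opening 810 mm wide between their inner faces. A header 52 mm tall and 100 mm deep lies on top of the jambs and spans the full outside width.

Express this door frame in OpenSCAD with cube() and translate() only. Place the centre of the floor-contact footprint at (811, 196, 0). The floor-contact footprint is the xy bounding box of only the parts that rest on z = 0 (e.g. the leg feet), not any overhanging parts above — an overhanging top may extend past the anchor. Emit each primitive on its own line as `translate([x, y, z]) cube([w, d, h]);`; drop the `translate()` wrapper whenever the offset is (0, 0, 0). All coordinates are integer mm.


translate([352, 146, 0]) cube([54, 100, 1996]);
translate([1216, 146, 0]) cube([54, 100, 1996]);
translate([352, 146, 1996]) cube([918, 100, 52]);


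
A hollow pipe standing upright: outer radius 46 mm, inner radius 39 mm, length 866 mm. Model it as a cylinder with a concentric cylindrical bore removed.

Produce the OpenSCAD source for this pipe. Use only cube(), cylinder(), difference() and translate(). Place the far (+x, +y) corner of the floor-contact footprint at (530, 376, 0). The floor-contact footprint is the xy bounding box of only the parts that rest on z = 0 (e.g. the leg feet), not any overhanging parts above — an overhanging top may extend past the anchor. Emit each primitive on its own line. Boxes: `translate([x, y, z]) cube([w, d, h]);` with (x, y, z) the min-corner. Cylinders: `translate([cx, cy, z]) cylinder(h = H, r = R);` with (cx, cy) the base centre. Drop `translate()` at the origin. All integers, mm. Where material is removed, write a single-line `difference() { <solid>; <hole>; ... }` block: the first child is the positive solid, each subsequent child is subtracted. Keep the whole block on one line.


difference() { translate([484, 330, 0]) cylinder(h = 866, r = 46); translate([484, 330, 0]) cylinder(h = 866, r = 39); }
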